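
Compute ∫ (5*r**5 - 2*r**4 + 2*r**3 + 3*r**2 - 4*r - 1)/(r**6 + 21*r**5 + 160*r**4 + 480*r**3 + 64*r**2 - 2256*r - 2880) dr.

Factor the denominator: (r - 2)*(r + 2)*(r + 4)*(r + 5)*(r + 6)**2.
Partial-fraction decomposition: -352163/(512*(r + 6)) - 41773/(64*(r + 6)**2) + 811/(r + 5) - 1899/(16*(r + 4)) + 63/(128*(r + 2)) + 7/(512*(r - 2)).
Integrate each term; A/(r−a) gives A·log|r−a|; A/(r−a)² gives −A/(r−a).

7*log(r - 2)/512 + 63*log(r + 2)/128 - 1899*log(r + 4)/16 + 811*log(r + 5) - 352163*log(r + 6)/512 + 41773/(64*r + 384) + C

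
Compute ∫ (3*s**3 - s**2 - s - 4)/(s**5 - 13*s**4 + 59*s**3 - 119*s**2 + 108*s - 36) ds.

Factor the denominator: (s - 6)*(s - 3)*(s - 2)*(s - 1)**2.
Partial-fraction decomposition: -9/(100*(s - 1)) + 3/(10*(s - 1)**2) + 7/(2*(s - 2)) - 65/(12*(s - 3)) + 301/(150*(s - 6)).
Integrate each term; A/(s−a) gives A·log|s−a|; A/(s−a)² gives −A/(s−a).

301*log(s - 6)/150 - 65*log(s - 3)/12 + 7*log(s - 2)/2 - 9*log(s - 1)/100 - 3/(10*s - 10) + C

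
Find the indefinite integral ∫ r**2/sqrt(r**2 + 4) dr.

Substitute r = 2·tan(θ), so dr = 2·sec(θ)^2 dθ and the radical becomes sqrt(r**2 + 4) = 2·sec(θ) by the Pythagorean identity.
Integrate the resulting trig expression in θ, then back-substitute tan(θ) = r/2, sec(θ) = sqrt(r**2 + 4)/2 (absorbing any constant into C).

r*sqrt(r**2 + 4)/2 - 2*log(r + sqrt(r**2 + 4)) + C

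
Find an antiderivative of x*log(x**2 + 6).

Let u = x**2 + 6, so du = (2*x) dx.
The integral becomes (1/2)·∫ log(u) du; integrate by parts with u′=log(u), dv′=du.

x**2*log(x**2 + 6)/2 - x**2/2 + 3*log(x**2 + 6) + C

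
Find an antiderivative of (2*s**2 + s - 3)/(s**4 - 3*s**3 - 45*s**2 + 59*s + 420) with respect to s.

Factor the denominator: (s - 7)*(s - 4)*(s + 3)*(s + 5).
Partial-fraction decomposition: -7/(36*(s + 5)) + 3/(35*(s + 3)) - 11/(63*(s - 4)) + 17/(60*(s - 7)).
Integrate each term: A/(s−a) contributes A·log|s−a|.

17*log(s - 7)/60 - 11*log(s - 4)/63 + 3*log(s + 3)/35 - 7*log(s + 5)/36 + C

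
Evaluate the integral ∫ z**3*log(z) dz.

z**4*log(z)/4 - z**4/16 + C

Use integration by parts with u = log(z), dv = z**3 dz.
Then du = 1/z dz and v = z**4/4.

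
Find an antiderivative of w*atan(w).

w**2*atan(w)/2 - w/2 + atan(w)/2 + C

Use integration by parts with u = arctan(w), dv = w dw.
Then du = 1/(w**2 + 1) dw.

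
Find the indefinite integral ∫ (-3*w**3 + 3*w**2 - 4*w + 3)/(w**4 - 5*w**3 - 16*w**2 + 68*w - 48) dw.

Factor the denominator: (w - 6)*(w - 2)*(w - 1)*(w + 4).
Partial-fraction decomposition: -259/(300*(w + 4)) - 1/(25*(w - 1)) + 17/(24*(w - 2)) - 561/(200*(w - 6)).
Integrate each term: A/(w−a) contributes A·log|w−a|.

-561*log(w - 6)/200 + 17*log(w - 2)/24 - log(w - 1)/25 - 259*log(w + 4)/300 + C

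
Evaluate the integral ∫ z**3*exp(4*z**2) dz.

(4*z**2 - 1)*exp(4*z**2)/32 + C

Let u = z², du = 2z dz; rewrite as (1/2)∫ u^1·exp(4u) du.
Now integrate by parts 1 time.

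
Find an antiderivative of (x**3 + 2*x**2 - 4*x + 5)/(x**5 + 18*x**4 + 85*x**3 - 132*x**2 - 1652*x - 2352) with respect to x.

17*log(x - 4)/1452 - 13*log(x + 2)/600 - 23*log(x + 6)/8 + 8727*log(x + 7)/3025 - 212/(55*x + 385) + C

Factor the denominator: (x - 4)*(x + 2)*(x + 6)*(x + 7)**2.
Partial-fraction decomposition: 8727/(3025*(x + 7)) + 212/(55*(x + 7)**2) - 23/(8*(x + 6)) - 13/(600*(x + 2)) + 17/(1452*(x - 4)).
Integrate each term; A/(x−a) gives A·log|x−a|; A/(x−a)² gives −A/(x−a).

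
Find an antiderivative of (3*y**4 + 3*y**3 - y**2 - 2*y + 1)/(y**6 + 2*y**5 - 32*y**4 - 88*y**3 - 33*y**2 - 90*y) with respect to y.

-log(y)/90 + 4489*log(y - 6)/21978 + 8*log(y + 3)/27 - 743*log(y + 5)/1430 + 29*log(y**2 + 1)/1924 + 63*atan(y)/962 + C

Factor the denominator: y*(y - 6)*(y + 3)*(y + 5)*(y**2 + 1).
Partial-fraction decomposition: (29*y + 63)/(962*(y**2 + 1)) - 743/(1430*(y + 5)) + 8/(27*(y + 3)) + 4489/(21978*(y - 6)) - 1/(90*y).
Integrate each term; A/(y−a) gives A·log|y−a|; the (By+D)/(y²+p²) term gives a log and an atan.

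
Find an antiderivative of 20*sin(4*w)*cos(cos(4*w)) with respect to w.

Let u = cos(4*w), so du = (-4*sin(4*w)) dw.
Rewriting, the integral becomes -5·∫ cos(u) du = -5·sin(u).
Substituting back, u = cos(4*w).

-5*sin(cos(4*w)) + C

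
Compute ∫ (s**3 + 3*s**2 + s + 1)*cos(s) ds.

Use integration by parts with u = s**3 + 3*s**2 + s + 1, dv = cos(s) ds, so v = sin(s).
Apply parts 3 times (tabular method): alternate signs, differentiate u down to 0, integrate dv up.

s**3*sin(s) + 3*s**2*sin(s) + 3*s**2*cos(s) - 5*s*sin(s) + 6*s*cos(s) - 5*sin(s) - 5*cos(s) + C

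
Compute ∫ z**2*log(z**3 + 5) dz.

Let u = z**3 + 5, so du = (3*z**2) dz.
The integral becomes (1/3)·∫ log(u) du; integrate by parts with u′=log(u), dv′=du.

z**3*log(z**3 + 5)/3 - z**3/3 + 5*log(z**3 + 5)/3 + C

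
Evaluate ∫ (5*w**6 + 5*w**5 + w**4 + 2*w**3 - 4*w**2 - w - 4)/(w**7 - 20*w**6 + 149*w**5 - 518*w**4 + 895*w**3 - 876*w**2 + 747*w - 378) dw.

Factor the denominator: (w - 7)*(w - 6)*(w - 3)**2*(w - 1)*(w**2 + 1).
Partial-fraction decomposition: (13*w + 4)/(1850*(w**2 + 1)) + 1/(60*(w - 1)) + 51701/(1800*(w - 3)) + 619/(30*(w - 3)**2) - 273734/(1665*(w - 6)) + 16879/(120*(w - 7)).
Integrate each term; A/(w−a) gives A·log|w−a|; the (Bw+D)/(w²+p²) term gives a log and an atan.

16879*log(w - 7)/120 - 273734*log(w - 6)/1665 + 51701*log(w - 3)/1800 + log(w - 1)/60 + 13*log(w**2 + 1)/3700 + 2*atan(w)/925 - 619/(30*w - 90) + C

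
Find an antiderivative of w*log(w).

w**2*log(w)/2 - w**2/4 + C

Use integration by parts with u = log(w), dv = w dw.
Then du = 1/w dw and v = w**2/2.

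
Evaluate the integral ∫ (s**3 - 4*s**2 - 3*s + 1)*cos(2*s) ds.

Use integration by parts with u = s**3 - 4*s**2 - 3*s + 1, dv = cos(2*s) ds, so v = sin(2*s)/2.
Apply parts 3 times (tabular method): alternate signs, differentiate u down to 0, integrate dv up.

s**3*sin(2*s)/2 - 2*s**2*sin(2*s) + 3*s**2*cos(2*s)/4 - 9*s*sin(2*s)/4 - 2*s*cos(2*s) + 3*sin(2*s)/2 - 9*cos(2*s)/8 + C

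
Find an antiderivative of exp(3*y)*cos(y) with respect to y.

exp(3*y)*sin(y)/10 + 3*exp(3*y)*cos(y)/10 + C

Let I denote the integral. Integrate by parts with u = cos(y), dv = exp(3*y) dy, so v = exp(3*y)/3: I = exp(3*y)*cos(y)/3 + (1/3)·∫ exp(3*y)*sin(y) dy.
Apply parts again with u = sin(y), dv = exp(3*y) dy: ∫ exp(3*y)*sin(y) dy = exp(3*y)*sin(y)/3 − (1/3)·I. Substituting back brings back I: I = exp(3*y)*sin(y)/9 + exp(3*y)*cos(y)/3 − (1/9)·I.
Solving for I: (1 + 1/9)·I equals the remaining terms, so I = (9/10)·(exp(3*y)*sin(y)/9 + exp(3*y)*cos(y)/3).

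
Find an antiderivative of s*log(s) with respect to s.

Use integration by parts with u = log(s), dv = s ds.
Then du = 1/s ds and v = s**2/2.

s**2*log(s)/2 - s**2/4 + C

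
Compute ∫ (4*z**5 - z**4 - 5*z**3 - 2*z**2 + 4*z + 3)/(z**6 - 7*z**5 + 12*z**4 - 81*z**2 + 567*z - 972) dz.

501*log(z - 4)/25 - 3491*log(z - 3)/216 + 5*log(z + 3)/24 - 233*log(z**2 + 9)/5400 + 877*atan(z/3)/900 + 251/(36*z - 108) + C

Factor the denominator: (z - 4)*(z - 3)**2*(z + 3)*(z**2 + 9).
Partial-fraction decomposition: -(233*z - 7893)/(2700*(z**2 + 9)) + 5/(24*(z + 3)) - 3491/(216*(z - 3)) - 251/(36*(z - 3)**2) + 501/(25*(z - 4)).
Integrate each term; A/(z−a) gives A·log|z−a|; the (Bz+D)/(z²+p²) term gives a log and an atan.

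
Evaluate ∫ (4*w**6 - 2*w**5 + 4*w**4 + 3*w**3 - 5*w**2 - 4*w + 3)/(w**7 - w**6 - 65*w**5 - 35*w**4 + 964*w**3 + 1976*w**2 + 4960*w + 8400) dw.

Factor the denominator: (w - 7)*(w - 6)*(w + 2)*(w + 5)**2*(w**2 + 4).
Partial-fraction decomposition: (38231*w - 166824)/(3565840*(w**2 + 4)) + 28903771/(14653584*(w + 5)) - 23591/(3828*(w + 5)**2) + 13/(192*(w + 2)) - 176703/(38720*(w - 6)) + 49705/(7632*(w - 7)).
Integrate each term; A/(w−a) gives A·log|w−a|; the (Bw+D)/(w²+p²) term gives a log and an atan.

49705*log(w - 7)/7632 - 176703*log(w - 6)/38720 + 13*log(w + 2)/192 + 28903771*log(w + 5)/14653584 + 38231*log(w**2 + 4)/7131680 - 20853*atan(w/2)/891460 + 23591/(3828*w + 19140) + C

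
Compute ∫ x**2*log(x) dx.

Use integration by parts with u = log(x), dv = x**2 dx.
Then du = 1/x dx and v = x**3/3.

x**3*log(x)/3 - x**3/9 + C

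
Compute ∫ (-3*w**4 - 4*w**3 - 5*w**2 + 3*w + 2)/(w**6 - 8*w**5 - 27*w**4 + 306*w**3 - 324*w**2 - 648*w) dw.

Factor the denominator: w*(w - 6)**2*(w - 3)*(w + 1)*(w + 6).
Partial-fraction decomposition: 161/(1944*(w + 6)) - 1/(196*(w + 1)) - 385/(972*(w - 3)) + 10207/(31752*(w - 6)) - 614/(189*(w - 6)**2) - 1/(324*w).
Integrate each term; A/(w−a) gives A·log|w−a|; A/(w−a)² gives −A/(w−a).

-log(w)/324 + 10207*log(w - 6)/31752 - 385*log(w - 3)/972 - log(w + 1)/196 + 161*log(w + 6)/1944 + 614/(189*w - 1134) + C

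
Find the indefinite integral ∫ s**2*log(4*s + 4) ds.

Use integration by parts with u = log(4*s + 4), dv = s**2 ds.
Then du = 4/(4*s + 4) ds and v = s**3/3.

s**3*log(4*s + 4)/3 - s**3/9 + s**2/6 - s/3 + log(s + 1)/3 + C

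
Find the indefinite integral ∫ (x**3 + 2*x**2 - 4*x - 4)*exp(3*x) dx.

(9*x**3 + 9*x**2 - 42*x - 22)*exp(3*x)/27 + C

Use integration by parts with u = x**3 + 2*x**2 - 4*x - 4, dv = exp(3*x) dx, so v = exp(3*x)/3.
Apply parts 3 times (tabular method): alternate signs, differentiate u down to 0, integrate dv up.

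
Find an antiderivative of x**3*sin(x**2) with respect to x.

Let u = x², du = 2x dx; rewrite as (1/2)∫ u^1·sin(1u) du.
Now integrate by parts 1 time.

-x**2*cos(x**2)/2 + sin(x**2)/2 + C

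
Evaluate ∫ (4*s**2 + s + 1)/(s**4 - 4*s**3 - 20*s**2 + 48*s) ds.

Factor the denominator: s*(s - 6)*(s - 2)*(s + 4).
Partial-fraction decomposition: -61/(240*(s + 4)) - 19/(48*(s - 2)) + 151/(240*(s - 6)) + 1/(48*s).
Integrate each term: A/(s−a) contributes A·log|s−a|.

log(s)/48 + 151*log(s - 6)/240 - 19*log(s - 2)/48 - 61*log(s + 4)/240 + C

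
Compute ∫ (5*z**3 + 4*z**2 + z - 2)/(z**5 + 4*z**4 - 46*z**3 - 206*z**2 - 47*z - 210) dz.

479*log(z - 7)/1950 + 133*log(z + 5)/78 - 944*log(z + 6)/481 + 71*log(z**2 + 1)/12025 + 369*atan(z)/12025 + C

Factor the denominator: (z - 7)*(z + 5)*(z + 6)*(z**2 + 1).
Partial-fraction decomposition: (142*z + 369)/(12025*(z**2 + 1)) - 944/(481*(z + 6)) + 133/(78*(z + 5)) + 479/(1950*(z - 7)).
Integrate each term; A/(z−a) gives A·log|z−a|; the (Bz+D)/(z²+p²) term gives a log and an atan.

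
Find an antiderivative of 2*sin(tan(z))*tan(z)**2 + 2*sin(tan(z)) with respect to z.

Let u = tan(z), so du = (tan(z)**2 + 1) dz.
Rewriting, the integral becomes 2·∫ sin(u) du = 2·-cos(u).
Substituting back, u = tan(z).

-2*cos(tan(z)) + C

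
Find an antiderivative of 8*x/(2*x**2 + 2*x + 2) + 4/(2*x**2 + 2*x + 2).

Let u = 2*x**2 + 2*x + 2, so du = (4*x + 2) dx.
Rewriting, the integral becomes 2·∫ 1/u du = 2·log(u).
Substituting back, u = 2*x**2 + 2*x + 2.

2*log(2*x**2 + 2*x + 2) + C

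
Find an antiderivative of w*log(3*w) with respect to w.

Use integration by parts with u = log(3*w), dv = w dw.
Then du = 1/w dw and v = w**2/2.

w**2*(log(w) + log(3))/2 - w**2/4 + C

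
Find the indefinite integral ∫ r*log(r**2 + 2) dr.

Let u = r**2 + 2, so du = (2*r) dr.
The integral becomes (1/2)·∫ log(u) du; integrate by parts with u′=log(u), dv′=du.

r**2*log(r**2 + 2)/2 - r**2/2 + log(r**2 + 2) + C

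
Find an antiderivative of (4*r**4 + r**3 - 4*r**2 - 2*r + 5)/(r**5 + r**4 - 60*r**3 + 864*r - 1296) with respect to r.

5249*log(r - 6)/1728 - 314*log(r - 3)/243 + 57*log(r - 2)/256 + 126401*log(r + 6)/62208 + 4841/(864*r + 5184) + C

Factor the denominator: (r - 6)*(r - 3)*(r - 2)*(r + 6)**2.
Partial-fraction decomposition: 126401/(62208*(r + 6)) - 4841/(864*(r + 6)**2) + 57/(256*(r - 2)) - 314/(243*(r - 3)) + 5249/(1728*(r - 6)).
Integrate each term; A/(r−a) gives A·log|r−a|; A/(r−a)² gives −A/(r−a).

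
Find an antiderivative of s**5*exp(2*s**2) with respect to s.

Let u = s², du = 2s ds; rewrite as (1/2)∫ u^2·exp(2u) du.
Now integrate by parts 2 times.

(2*s**4 - 2*s**2 + 1)*exp(2*s**2)/8 + C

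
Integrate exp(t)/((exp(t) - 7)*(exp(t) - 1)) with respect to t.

log(exp(t) - 7)/6 - log(exp(t) - 1)/6 + C

Let u = e^t, du = e^t dt.
The integral becomes ∫ du/((u-1)(u-7)); decompose into partial fractions.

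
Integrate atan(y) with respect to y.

y*atan(y) - log(y**2 + 1)/2 + C

Use integration by parts with u = arctan(y), dv = dy.
Then du = 1/(y**2 + 1) dy.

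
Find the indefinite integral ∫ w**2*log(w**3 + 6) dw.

w**3*log(w**3 + 6)/3 - w**3/3 + 2*log(w**3 + 6) + C

Let u = w**3 + 6, so du = (3*w**2) dw.
The integral becomes (1/3)·∫ log(u) du; integrate by parts with u′=log(u), dv′=du.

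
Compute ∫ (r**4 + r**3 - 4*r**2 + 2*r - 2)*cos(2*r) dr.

r**4*sin(2*r)/2 + r**3*sin(2*r)/2 + r**3*cos(2*r) - 7*r**2*sin(2*r)/2 + 3*r**2*cos(2*r)/4 + r*sin(2*r)/4 - 7*r*cos(2*r)/2 + 3*sin(2*r)/4 + cos(2*r)/8 + C

Use integration by parts with u = r**4 + r**3 - 4*r**2 + 2*r - 2, dv = cos(2*r) dr, so v = sin(2*r)/2.
Apply parts 4 times (tabular method): alternate signs, differentiate u down to 0, integrate dv up.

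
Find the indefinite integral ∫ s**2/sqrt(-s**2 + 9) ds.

-s*sqrt(-s**2 + 9)/2 + 9*asin(s/3)/2 + C

Substitute s = 3·sin(θ), so ds = 3·cos(θ) dθ and the radical becomes sqrt(-s**2 + 9) = 3·cos(θ) by the Pythagorean identity.
Integrate the resulting trig expression in θ, then back-substitute θ = asin(s/3), sin(θ) = s/3, cos(θ) = sqrt(-s**2 + 9)/3 (absorbing any constant into C).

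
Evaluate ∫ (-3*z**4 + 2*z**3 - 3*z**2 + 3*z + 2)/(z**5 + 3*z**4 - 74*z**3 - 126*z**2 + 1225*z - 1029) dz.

-6641*log(z - 7)/4704 + 41*log(z - 3)/160 + log(z - 1)/768 - 115767*log(z + 7)/62720 - 1611/(224*z + 1568) + C

Factor the denominator: (z - 7)*(z - 3)*(z - 1)*(z + 7)**2.
Partial-fraction decomposition: -115767/(62720*(z + 7)) + 1611/(224*(z + 7)**2) + 1/(768*(z - 1)) + 41/(160*(z - 3)) - 6641/(4704*(z - 7)).
Integrate each term; A/(z−a) gives A·log|z−a|; A/(z−a)² gives −A/(z−a).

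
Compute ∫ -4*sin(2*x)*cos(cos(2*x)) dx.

Let u = cos(2*x), so du = (-2*sin(2*x)) dx.
Rewriting, the integral becomes 2·∫ cos(u) du = 2·sin(u).
Substituting back, u = cos(2*x).

2*sin(cos(2*x)) + C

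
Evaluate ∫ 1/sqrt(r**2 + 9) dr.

Substitute r = 3·tan(θ), so dr = 3·sec(θ)^2 dθ and the radical becomes sqrt(r**2 + 9) = 3·sec(θ) by the Pythagorean identity.
Integrate the resulting trig expression in θ, then back-substitute tan(θ) = r/3, sec(θ) = sqrt(r**2 + 9)/3 (absorbing any constant into C).

log(r + sqrt(r**2 + 9)) + C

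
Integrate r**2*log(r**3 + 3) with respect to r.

Let u = r**3 + 3, so du = (3*r**2) dr.
The integral becomes (1/3)·∫ log(u) du; integrate by parts with u′=log(u), dv′=du.

r**3*log(r**3 + 3)/3 - r**3/3 + log(r**3 + 3) + C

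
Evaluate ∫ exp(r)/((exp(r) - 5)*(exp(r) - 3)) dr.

log(exp(r) - 5)/2 - log(exp(r) - 3)/2 + C

Let u = e^r, du = e^r dr.
The integral becomes ∫ du/((u-5)(u-3)); decompose into partial fractions.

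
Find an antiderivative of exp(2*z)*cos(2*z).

exp(2*z)*sin(2*z)/4 + exp(2*z)*cos(2*z)/4 + C

Let I denote the integral. Integrate by parts with u = cos(2*z), dv = exp(2*z) dz, so v = exp(2*z)/2: I = exp(2*z)*cos(2*z)/2 + ∫ exp(2*z)*sin(2*z) dz.
Apply parts again with u = sin(2*z), dv = exp(2*z) dz: ∫ exp(2*z)*sin(2*z) dz = exp(2*z)*sin(2*z)/2 − I. Substituting back brings back I: I = exp(2*z)*sin(2*z)/2 + exp(2*z)*cos(2*z)/2 − I.
Solving for I: (1 + 1)·I equals the remaining terms, so I = (1/2)·(exp(2*z)*sin(2*z)/2 + exp(2*z)*cos(2*z)/2).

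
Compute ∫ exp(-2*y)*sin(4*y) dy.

Let I denote the integral. Integrate by parts with u = sin(4*y), dv = exp(-2*y) dy, so v = -exp(-2*y)/2: I = -exp(-2*y)*sin(4*y)/2 + 2·∫ exp(-2*y)*cos(4*y) dy.
Apply parts again with u = cos(4*y), dv = exp(-2*y) dy: ∫ exp(-2*y)*cos(4*y) dy = -exp(-2*y)*cos(4*y)/2 − 2·I. Substituting back brings back I: I = -exp(-2*y)*sin(4*y)/2 - exp(-2*y)*cos(4*y) − 4·I.
Solving for I: (1 + 4)·I equals the remaining terms, so I = (1/5)·(-exp(-2*y)*sin(4*y)/2 - exp(-2*y)*cos(4*y)).

-exp(-2*y)*sin(4*y)/10 - exp(-2*y)*cos(4*y)/5 + C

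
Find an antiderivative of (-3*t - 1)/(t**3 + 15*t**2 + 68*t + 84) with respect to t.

Factor the denominator: (t + 2)*(t + 6)*(t + 7).
Partial-fraction decomposition: 4/(t + 7) - 17/(4*(t + 6)) + 1/(4*(t + 2)).
Integrate each term: A/(t−a) contributes A·log|t−a|.

log(t + 2)/4 - 17*log(t + 6)/4 + 4*log(t + 7) + C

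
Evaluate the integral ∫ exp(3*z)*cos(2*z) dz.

Let I denote the integral. Integrate by parts with u = cos(2*z), dv = exp(3*z) dz, so v = exp(3*z)/3: I = exp(3*z)*cos(2*z)/3 + (2/3)·∫ exp(3*z)*sin(2*z) dz.
Apply parts again with u = sin(2*z), dv = exp(3*z) dz: ∫ exp(3*z)*sin(2*z) dz = exp(3*z)*sin(2*z)/3 − (2/3)·I. Substituting back brings back I: I = 2*exp(3*z)*sin(2*z)/9 + exp(3*z)*cos(2*z)/3 − (4/9)·I.
Solving for I: (1 + 4/9)·I equals the remaining terms, so I = (9/13)·(2*exp(3*z)*sin(2*z)/9 + exp(3*z)*cos(2*z)/3).

2*exp(3*z)*sin(2*z)/13 + 3*exp(3*z)*cos(2*z)/13 + C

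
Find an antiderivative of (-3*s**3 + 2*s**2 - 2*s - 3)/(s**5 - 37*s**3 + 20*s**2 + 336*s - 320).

-29*log(s - 4)/192 - log(s - 1)/45 - 229*log(s + 4)/320 + 8*log(s + 5)/9 + 19/(24*s - 96) + C

Factor the denominator: (s - 4)**2*(s - 1)*(s + 4)*(s + 5).
Partial-fraction decomposition: 8/(9*(s + 5)) - 229/(320*(s + 4)) - 1/(45*(s - 1)) - 29/(192*(s - 4)) - 19/(24*(s - 4)**2).
Integrate each term; A/(s−a) gives A·log|s−a|; A/(s−a)² gives −A/(s−a).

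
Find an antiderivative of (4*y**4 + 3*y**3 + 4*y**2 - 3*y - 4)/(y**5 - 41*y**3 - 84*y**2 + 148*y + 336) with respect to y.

Factor the denominator: (y - 7)*(y - 2)*(y + 2)*(y + 3)*(y + 4).
Partial-fraction decomposition: 226/(33*(y + 4)) - 142/(25*(y + 3)) + 29/(36*(y + 2)) - 47/(300*(y - 2)) + 5402/(2475*(y - 7)).
Integrate each term: A/(y−a) contributes A·log|y−a|.

5402*log(y - 7)/2475 - 47*log(y - 2)/300 + 29*log(y + 2)/36 - 142*log(y + 3)/25 + 226*log(y + 4)/33 + C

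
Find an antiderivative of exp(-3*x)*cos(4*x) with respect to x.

4*exp(-3*x)*sin(4*x)/25 - 3*exp(-3*x)*cos(4*x)/25 + C

Let I denote the integral. Integrate by parts with u = cos(4*x), dv = exp(-3*x) dx, so v = -exp(-3*x)/3: I = -exp(-3*x)*cos(4*x)/3 − (4/3)·∫ exp(-3*x)*sin(4*x) dx.
Apply parts again with u = sin(4*x), dv = exp(-3*x) dx: ∫ exp(-3*x)*sin(4*x) dx = -exp(-3*x)*sin(4*x)/3 + (4/3)·I. Substituting back brings back I: I = 4*exp(-3*x)*sin(4*x)/9 - exp(-3*x)*cos(4*x)/3 − (16/9)·I.
Solving for I: (1 + 16/9)·I equals the remaining terms, so I = (9/25)·(4*exp(-3*x)*sin(4*x)/9 - exp(-3*x)*cos(4*x)/3).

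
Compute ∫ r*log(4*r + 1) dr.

r**2*log(4*r + 1)/2 - r**2/4 + r/8 - log(4*r + 1)/32 + C

Use integration by parts with u = log(4*r + 1), dv = r dr.
Then du = 4/(4*r + 1) dr and v = r**2/2.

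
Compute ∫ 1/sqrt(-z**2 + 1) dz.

asin(z) + C

Substitute z = sin(θ), so dz = cos(θ) dθ and the radical becomes sqrt(-z**2 + 1) = cos(θ) by the Pythagorean identity.
Integrate the resulting trig expression in θ, then back-substitute θ = asin(z), sin(θ) = z, cos(θ) = sqrt(-z**2 + 1) (absorbing any constant into C).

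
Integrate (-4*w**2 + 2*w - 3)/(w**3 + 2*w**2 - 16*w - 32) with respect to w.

Factor the denominator: (w - 4)*(w + 2)*(w + 4).
Partial-fraction decomposition: -75/(16*(w + 4)) + 23/(12*(w + 2)) - 59/(48*(w - 4)).
Integrate each term: A/(w−a) contributes A·log|w−a|.

-59*log(w - 4)/48 + 23*log(w + 2)/12 - 75*log(w + 4)/16 + C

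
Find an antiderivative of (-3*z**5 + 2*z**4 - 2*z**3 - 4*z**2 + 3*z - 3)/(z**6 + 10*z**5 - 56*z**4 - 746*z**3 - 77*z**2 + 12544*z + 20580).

-46483*log(z - 7)/45864 + 403*log(z - 5)/1056 + 17*log(z + 2)/900 - 26187*log(z + 6)/572 + 5103187*log(z + 7)/117600 - 18563/(280*z + 1960) + C

Factor the denominator: (z - 7)*(z - 5)*(z + 2)*(z + 6)*(z + 7)**2.
Partial-fraction decomposition: 5103187/(117600*(z + 7)) + 18563/(280*(z + 7)**2) - 26187/(572*(z + 6)) + 17/(900*(z + 2)) + 403/(1056*(z - 5)) - 46483/(45864*(z - 7)).
Integrate each term; A/(z−a) gives A·log|z−a|; A/(z−a)² gives −A/(z−a).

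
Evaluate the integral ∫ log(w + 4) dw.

w*log(w + 4) - w + 4*log(w + 4) + C

Use integration by parts with u = log(w + 4), dv = dw.
Then du = 1/(w + 4) dw and v = w.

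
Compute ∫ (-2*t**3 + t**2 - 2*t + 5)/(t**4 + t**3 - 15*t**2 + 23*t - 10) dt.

Factor the denominator: (t - 2)*(t - 1)**2*(t + 5).
Partial-fraction decomposition: -145/(126*(t + 5)) + 13/(18*(t - 1)) - 1/(3*(t - 1)**2) - 11/(7*(t - 2)).
Integrate each term; A/(t−a) gives A·log|t−a|; A/(t−a)² gives −A/(t−a).

-11*log(t - 2)/7 + 13*log(t - 1)/18 - 145*log(t + 5)/126 + 1/(3*t - 3) + C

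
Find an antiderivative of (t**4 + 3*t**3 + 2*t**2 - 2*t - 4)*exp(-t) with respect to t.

Use integration by parts with u = t**4 + 3*t**3 + 2*t**2 - 2*t - 4, dv = exp(-t) dt, so v = -exp(-t).
Apply parts 4 times (tabular method): alternate signs, differentiate u down to 0, integrate dv up.

(-t**4 - 7*t**3 - 23*t**2 - 44*t - 40)*exp(-t) + C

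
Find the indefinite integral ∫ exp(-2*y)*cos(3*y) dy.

3*exp(-2*y)*sin(3*y)/13 - 2*exp(-2*y)*cos(3*y)/13 + C

Let I denote the integral. Integrate by parts with u = cos(3*y), dv = exp(-2*y) dy, so v = -exp(-2*y)/2: I = -exp(-2*y)*cos(3*y)/2 − (3/2)·∫ exp(-2*y)*sin(3*y) dy.
Apply parts again with u = sin(3*y), dv = exp(-2*y) dy: ∫ exp(-2*y)*sin(3*y) dy = -exp(-2*y)*sin(3*y)/2 + (3/2)·I. Substituting back brings back I: I = 3*exp(-2*y)*sin(3*y)/4 - exp(-2*y)*cos(3*y)/2 − (9/4)·I.
Solving for I: (1 + 9/4)·I equals the remaining terms, so I = (4/13)·(3*exp(-2*y)*sin(3*y)/4 - exp(-2*y)*cos(3*y)/2).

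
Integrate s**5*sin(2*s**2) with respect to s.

-s**4*cos(2*s**2)/4 + s**2*sin(2*s**2)/4 + cos(2*s**2)/8 + C

Let u = s², du = 2s ds; rewrite as (1/2)∫ u^2·sin(2u) du.
Now integrate by parts 2 times.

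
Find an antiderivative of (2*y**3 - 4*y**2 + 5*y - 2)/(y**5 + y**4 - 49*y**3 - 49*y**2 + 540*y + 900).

Factor the denominator: (y - 5)**2*(y + 2)*(y + 3)*(y + 6).
Partial-fraction decomposition: -152/(363*(y + 6)) + 107/(192*(y + 3)) - 11/(49*(y + 2)) + 32607/(379456*(y - 5)) + 173/(616*(y - 5)**2).
Integrate each term; A/(y−a) gives A·log|y−a|; A/(y−a)² gives −A/(y−a).

32607*log(y - 5)/379456 - 11*log(y + 2)/49 + 107*log(y + 3)/192 - 152*log(y + 6)/363 - 173/(616*y - 3080) + C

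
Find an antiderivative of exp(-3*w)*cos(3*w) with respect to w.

exp(-3*w)*sin(3*w)/6 - exp(-3*w)*cos(3*w)/6 + C

Let I denote the integral. Integrate by parts with u = cos(3*w), dv = exp(-3*w) dw, so v = -exp(-3*w)/3: I = -exp(-3*w)*cos(3*w)/3 − ∫ exp(-3*w)*sin(3*w) dw.
Apply parts again with u = sin(3*w), dv = exp(-3*w) dw: ∫ exp(-3*w)*sin(3*w) dw = -exp(-3*w)*sin(3*w)/3 + I. Substituting back brings back I: I = exp(-3*w)*sin(3*w)/3 - exp(-3*w)*cos(3*w)/3 − I.
Solving for I: (1 + 1)·I equals the remaining terms, so I = (1/2)·(exp(-3*w)*sin(3*w)/3 - exp(-3*w)*cos(3*w)/3).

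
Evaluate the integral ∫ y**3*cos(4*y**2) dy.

y**2*sin(4*y**2)/8 + cos(4*y**2)/32 + C

Let u = y², du = 2y dy; rewrite as (1/2)∫ u^1·cos(4u) du.
Now integrate by parts 1 time.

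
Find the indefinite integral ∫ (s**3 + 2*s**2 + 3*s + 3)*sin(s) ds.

Use integration by parts with u = s**3 + 2*s**2 + 3*s + 3, dv = sin(s) ds, so v = -cos(s).
Apply parts 3 times (tabular method): alternate signs, differentiate u down to 0, integrate dv up.

-s**3*cos(s) + 3*s**2*sin(s) - 2*s**2*cos(s) + 4*s*sin(s) + 3*s*cos(s) - 3*sin(s) + cos(s) + C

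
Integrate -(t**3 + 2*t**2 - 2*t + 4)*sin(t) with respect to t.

t**3*cos(t) - 3*t**2*sin(t) + 2*t**2*cos(t) - 4*t*sin(t) - 8*t*cos(t) + 8*sin(t) + C

Use integration by parts with u = t**3 + 2*t**2 - 2*t + 4, dv = -sin(t) dt, so v = cos(t).
Apply parts 3 times (tabular method): alternate signs, differentiate u down to 0, integrate dv up.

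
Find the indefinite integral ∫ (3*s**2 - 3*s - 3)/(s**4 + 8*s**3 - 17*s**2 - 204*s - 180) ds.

19*log(s - 5)/242 - log(s + 1)/50 - 177*log(s + 6)/3025 - 123/(55*s + 330) + C

Factor the denominator: (s - 5)*(s + 1)*(s + 6)**2.
Partial-fraction decomposition: -177/(3025*(s + 6)) + 123/(55*(s + 6)**2) - 1/(50*(s + 1)) + 19/(242*(s - 5)).
Integrate each term; A/(s−a) gives A·log|s−a|; A/(s−a)² gives −A/(s−a).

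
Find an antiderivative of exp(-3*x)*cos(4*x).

Let I denote the integral. Integrate by parts with u = cos(4*x), dv = exp(-3*x) dx, so v = -exp(-3*x)/3: I = -exp(-3*x)*cos(4*x)/3 − (4/3)·∫ exp(-3*x)*sin(4*x) dx.
Apply parts again with u = sin(4*x), dv = exp(-3*x) dx: ∫ exp(-3*x)*sin(4*x) dx = -exp(-3*x)*sin(4*x)/3 + (4/3)·I. Substituting back brings back I: I = 4*exp(-3*x)*sin(4*x)/9 - exp(-3*x)*cos(4*x)/3 − (16/9)·I.
Solving for I: (1 + 16/9)·I equals the remaining terms, so I = (9/25)·(4*exp(-3*x)*sin(4*x)/9 - exp(-3*x)*cos(4*x)/3).

4*exp(-3*x)*sin(4*x)/25 - 3*exp(-3*x)*cos(4*x)/25 + C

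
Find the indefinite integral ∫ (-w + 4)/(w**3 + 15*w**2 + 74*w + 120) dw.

4*log(w + 4) - 9*log(w + 5) + 5*log(w + 6) + C

Factor the denominator: (w + 4)*(w + 5)*(w + 6).
Partial-fraction decomposition: 5/(w + 6) - 9/(w + 5) + 4/(w + 4).
Integrate each term: A/(w−a) contributes A·log|w−a|.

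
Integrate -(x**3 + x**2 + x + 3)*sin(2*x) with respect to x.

x**3*cos(2*x)/2 - 3*x**2*sin(2*x)/4 + x**2*cos(2*x)/2 - x*sin(2*x)/2 - x*cos(2*x)/4 + sin(2*x)/8 + 5*cos(2*x)/4 + C

Use integration by parts with u = x**3 + x**2 + x + 3, dv = -sin(2*x) dx, so v = cos(2*x)/2.
Apply parts 3 times (tabular method): alternate signs, differentiate u down to 0, integrate dv up.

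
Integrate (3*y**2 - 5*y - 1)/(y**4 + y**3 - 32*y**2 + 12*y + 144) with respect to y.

Factor the denominator: (y - 4)*(y - 3)*(y + 2)*(y + 6).
Partial-fraction decomposition: -137/(360*(y + 6)) + 7/(40*(y + 2)) - 11/(45*(y - 3)) + 9/(20*(y - 4)).
Integrate each term: A/(y−a) contributes A·log|y−a|.

9*log(y - 4)/20 - 11*log(y - 3)/45 + 7*log(y + 2)/40 - 137*log(y + 6)/360 + C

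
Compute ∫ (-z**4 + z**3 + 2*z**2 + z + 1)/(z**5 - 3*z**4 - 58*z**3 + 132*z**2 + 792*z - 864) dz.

Factor the denominator: (z - 6)**2*(z - 1)*(z + 4)*(z + 6).
Partial-fraction decomposition: -1445/(2016*(z + 6)) + 291/(1000*(z + 4)) + 4/(875*(z - 1)) - 20837/(36000*(z - 6)) - 1001/(600*(z - 6)**2).
Integrate each term; A/(z−a) gives A·log|z−a|; A/(z−a)² gives −A/(z−a).

-20837*log(z - 6)/36000 + 4*log(z - 1)/875 + 291*log(z + 4)/1000 - 1445*log(z + 6)/2016 + 1001/(600*z - 3600) + C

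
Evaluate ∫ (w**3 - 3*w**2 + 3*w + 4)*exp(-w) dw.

(-w**3 - 3*w - 7)*exp(-w) + C

Use integration by parts with u = w**3 - 3*w**2 + 3*w + 4, dv = exp(-w) dw, so v = -exp(-w).
Apply parts 3 times (tabular method): alternate signs, differentiate u down to 0, integrate dv up.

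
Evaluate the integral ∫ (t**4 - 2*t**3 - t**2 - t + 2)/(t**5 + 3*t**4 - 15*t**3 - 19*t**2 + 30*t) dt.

Factor the denominator: t*(t - 3)*(t - 1)*(t + 2)*(t + 5).
Partial-fraction decomposition: 857/(720*(t + 5)) - 16/(45*(t + 2)) + 1/(36*(t - 1)) + 17/(240*(t - 3)) + 1/(15*t).
Integrate each term: A/(t−a) contributes A·log|t−a|.

log(t)/15 + 17*log(t - 3)/240 + log(t - 1)/36 - 16*log(t + 2)/45 + 857*log(t + 5)/720 + C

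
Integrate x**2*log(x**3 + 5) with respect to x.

Let u = x**3 + 5, so du = (3*x**2) dx.
The integral becomes (1/3)·∫ log(u) du; integrate by parts with u′=log(u), dv′=du.

x**3*log(x**3 + 5)/3 - x**3/3 + 5*log(x**3 + 5)/3 + C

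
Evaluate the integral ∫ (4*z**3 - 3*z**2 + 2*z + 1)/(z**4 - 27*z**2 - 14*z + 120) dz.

Factor the denominator: (z - 5)*(z - 2)*(z + 3)*(z + 4).
Partial-fraction decomposition: 311/(54*(z + 4)) - 7/(2*(z + 3)) - 5/(18*(z - 2)) + 109/(54*(z - 5)).
Integrate each term: A/(z−a) contributes A·log|z−a|.

109*log(z - 5)/54 - 5*log(z - 2)/18 - 7*log(z + 3)/2 + 311*log(z + 4)/54 + C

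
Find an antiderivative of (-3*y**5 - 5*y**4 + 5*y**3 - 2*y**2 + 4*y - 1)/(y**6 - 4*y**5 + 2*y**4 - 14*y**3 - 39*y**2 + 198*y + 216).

Factor the denominator: (y - 4)*(y - 3)*(y + 1)*(y + 2)*(y**2 + 9).
Partial-fraction decomposition: -2*(3151*y + 26679)/(14625*(y**2 + 9)) + 41/(390*(y + 2)) - 7/(100*(y + 1)) + 503/(180*(y - 3)) - 4049/(750*(y - 4)).
Integrate each term; A/(y−a) gives A·log|y−a|; the (By+D)/(y²+p²) term gives a log and an atan.

-4049*log(y - 4)/750 + 503*log(y - 3)/180 - 7*log(y + 1)/100 + 41*log(y + 2)/390 - 3151*log(y**2 + 9)/14625 - 17786*atan(y/3)/14625 + C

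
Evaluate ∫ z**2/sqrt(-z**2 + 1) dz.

-z*sqrt(-z**2 + 1)/2 + asin(z)/2 + C

Substitute z = sin(θ), so dz = cos(θ) dθ and the radical becomes sqrt(-z**2 + 1) = cos(θ) by the Pythagorean identity.
Integrate the resulting trig expression in θ, then back-substitute θ = asin(z), sin(θ) = z, cos(θ) = sqrt(-z**2 + 1) (absorbing any constant into C).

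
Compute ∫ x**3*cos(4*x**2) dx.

Let u = x², du = 2x dx; rewrite as (1/2)∫ u^1·cos(4u) du.
Now integrate by parts 1 time.

x**2*sin(4*x**2)/8 + cos(4*x**2)/32 + C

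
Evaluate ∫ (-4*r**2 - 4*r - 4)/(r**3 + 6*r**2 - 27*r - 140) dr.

Factor the denominator: (r - 5)*(r + 4)*(r + 7).
Partial-fraction decomposition: -43/(9*(r + 7)) + 52/(27*(r + 4)) - 31/(27*(r - 5)).
Integrate each term: A/(r−a) contributes A·log|r−a|.

-31*log(r - 5)/27 + 52*log(r + 4)/27 - 43*log(r + 7)/9 + C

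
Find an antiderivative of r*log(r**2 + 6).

r**2*log(r**2 + 6)/2 - r**2/2 + 3*log(r**2 + 6) + C

Let u = r**2 + 6, so du = (2*r) dr.
The integral becomes (1/2)·∫ log(u) du; integrate by parts with u′=log(u), dv′=du.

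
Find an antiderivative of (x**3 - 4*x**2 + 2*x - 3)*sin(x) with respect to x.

Use integration by parts with u = x**3 - 4*x**2 + 2*x - 3, dv = sin(x) dx, so v = -cos(x).
Apply parts 3 times (tabular method): alternate signs, differentiate u down to 0, integrate dv up.

-x**3*cos(x) + 3*x**2*sin(x) + 4*x**2*cos(x) - 8*x*sin(x) + 4*x*cos(x) - 4*sin(x) - 5*cos(x) + C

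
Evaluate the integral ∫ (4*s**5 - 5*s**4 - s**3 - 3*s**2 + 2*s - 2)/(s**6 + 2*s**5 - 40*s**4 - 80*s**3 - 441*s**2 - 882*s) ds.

Factor the denominator: s*(s - 7)*(s + 2)*(s + 7)*(s**2 + 9).
Partial-fraction decomposition: 5*(451*s - 1890)/(6786*(s**2 + 9)) + 79053/(28420*(s + 7)) - 109/(585*(s + 2)) + 54745/(51156*(s - 7)) + 1/(441*s).
Integrate each term; A/(s−a) gives A·log|s−a|; the (Bs+D)/(s²+p²) term gives a log and an atan.

log(s)/441 + 54745*log(s - 7)/51156 - 109*log(s + 2)/585 + 79053*log(s + 7)/28420 + 2255*log(s**2 + 9)/13572 - 175*atan(s/3)/377 + C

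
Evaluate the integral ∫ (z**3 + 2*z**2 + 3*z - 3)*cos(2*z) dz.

z**3*sin(2*z)/2 + z**2*sin(2*z) + 3*z**2*cos(2*z)/4 + 3*z*sin(2*z)/4 + z*cos(2*z) - 2*sin(2*z) + 3*cos(2*z)/8 + C

Use integration by parts with u = z**3 + 2*z**2 + 3*z - 3, dv = cos(2*z) dz, so v = sin(2*z)/2.
Apply parts 3 times (tabular method): alternate signs, differentiate u down to 0, integrate dv up.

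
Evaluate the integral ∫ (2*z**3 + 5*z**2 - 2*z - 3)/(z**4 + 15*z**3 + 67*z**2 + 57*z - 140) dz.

log(z - 1)/120 + 43*log(z + 4)/15 - 59*log(z + 5)/6 + 215*log(z + 7)/24 + C

Factor the denominator: (z - 1)*(z + 4)*(z + 5)*(z + 7).
Partial-fraction decomposition: 215/(24*(z + 7)) - 59/(6*(z + 5)) + 43/(15*(z + 4)) + 1/(120*(z - 1)).
Integrate each term: A/(z−a) contributes A·log|z−a|.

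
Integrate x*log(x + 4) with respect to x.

x**2*log(x + 4)/2 - x**2/4 + 2*x - 8*log(x + 4) + C

Use integration by parts with u = log(x + 4), dv = x dx.
Then du = 1/(x + 4) dx and v = x**2/2.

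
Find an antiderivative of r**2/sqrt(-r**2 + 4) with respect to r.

-r*sqrt(-r**2 + 4)/2 + 2*asin(r/2) + C

Substitute r = 2·sin(θ), so dr = 2·cos(θ) dθ and the radical becomes sqrt(-r**2 + 4) = 2·cos(θ) by the Pythagorean identity.
Integrate the resulting trig expression in θ, then back-substitute θ = asin(r/2), sin(θ) = r/2, cos(θ) = sqrt(-r**2 + 4)/2 (absorbing any constant into C).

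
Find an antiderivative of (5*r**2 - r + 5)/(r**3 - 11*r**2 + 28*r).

Factor the denominator: r*(r - 7)*(r - 4).
Partial-fraction decomposition: -27/(4*(r - 4)) + 81/(7*(r - 7)) + 5/(28*r).
Integrate each term: A/(r−a) contributes A·log|r−a|.

5*log(r)/28 + 81*log(r - 7)/7 - 27*log(r - 4)/4 + C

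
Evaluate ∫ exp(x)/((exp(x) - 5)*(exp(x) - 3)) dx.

Let u = e^x, du = e^x dx.
The integral becomes ∫ du/((u-3)(u-5)); decompose into partial fractions.

log(exp(x) - 5)/2 - log(exp(x) - 3)/2 + C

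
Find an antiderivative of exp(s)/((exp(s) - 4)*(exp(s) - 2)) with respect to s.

Let u = e^s, du = e^s ds.
The integral becomes ∫ du/((u-2)(u-4)); decompose into partial fractions.

log(exp(s) - 4)/2 - log(exp(s) - 2)/2 + C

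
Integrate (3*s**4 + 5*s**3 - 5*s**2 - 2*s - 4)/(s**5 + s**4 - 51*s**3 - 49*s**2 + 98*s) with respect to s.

-2*log(s)/49 + 2885*log(s - 7)/1764 + log(s - 1)/48 + 2*log(s + 2)/45 + 5253*log(s + 7)/3920 + C

Factor the denominator: s*(s - 7)*(s - 1)*(s + 2)*(s + 7).
Partial-fraction decomposition: 5253/(3920*(s + 7)) + 2/(45*(s + 2)) + 1/(48*(s - 1)) + 2885/(1764*(s - 7)) - 2/(49*s).
Integrate each term: A/(s−a) contributes A·log|s−a|.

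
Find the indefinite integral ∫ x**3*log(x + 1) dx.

x**4*log(x + 1)/4 - x**4/16 + x**3/12 - x**2/8 + x/4 - log(x + 1)/4 + C

Use integration by parts with u = log(x + 1), dv = x**3 dx.
Then du = 1/(x + 1) dx and v = x**4/4.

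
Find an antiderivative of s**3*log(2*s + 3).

Use integration by parts with u = log(2*s + 3), dv = s**3 ds.
Then du = 2/(2*s + 3) ds and v = s**4/4.

s**4*log(2*s + 3)/4 - s**4/16 + s**3/8 - 9*s**2/32 + 27*s/32 - 81*log(2*s + 3)/64 + C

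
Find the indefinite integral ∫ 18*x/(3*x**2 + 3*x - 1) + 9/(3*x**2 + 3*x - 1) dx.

Let u = 3*x**2 + 3*x - 1, so du = (6*x + 3) dx.
Rewriting, the integral becomes 3·∫ 1/u du = 3·log(u).
Substituting back, u = 3*x**2 + 3*x - 1.

3*log(3*x**2 + 3*x - 1) + C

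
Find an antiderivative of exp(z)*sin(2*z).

exp(z)*sin(2*z)/5 - 2*exp(z)*cos(2*z)/5 + C

Let I denote the integral. Integrate by parts with u = sin(2*z), dv = exp(z) dz, so v = exp(z): I = exp(z)*sin(2*z) − 2·∫ exp(z)*cos(2*z) dz.
Apply parts again with u = cos(2*z), dv = exp(z) dz: ∫ exp(z)*cos(2*z) dz = exp(z)*cos(2*z) + 2·I. Substituting back brings back I: I = exp(z)*sin(2*z) - 2*exp(z)*cos(2*z) − 4·I.
Solving for I: (1 + 4)·I equals the remaining terms, so I = (1/5)·(exp(z)*sin(2*z) - 2*exp(z)*cos(2*z)).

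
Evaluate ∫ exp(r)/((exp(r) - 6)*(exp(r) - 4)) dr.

log(exp(r) - 6)/2 - log(exp(r) - 4)/2 + C

Let u = e^r, du = e^r dr.
The integral becomes ∫ du/((u-6)(u-4)); decompose into partial fractions.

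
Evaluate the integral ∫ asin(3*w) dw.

w*asin(3*w) + sqrt(-9*w**2 + 1)/3 + C

Use integration by parts with u = arcsin(3*w), dv = dw.
Then du = 3/sqrt(-9*w**2 + 1) dw.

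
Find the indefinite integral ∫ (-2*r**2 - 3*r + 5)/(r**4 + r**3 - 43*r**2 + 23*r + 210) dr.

-5*log(r - 5)/14 + 11*log(r - 3)/50 + 3*log(r + 2)/175 + 3*log(r + 7)/25 + C

Factor the denominator: (r - 5)*(r - 3)*(r + 2)*(r + 7).
Partial-fraction decomposition: 3/(25*(r + 7)) + 3/(175*(r + 2)) + 11/(50*(r - 3)) - 5/(14*(r - 5)).
Integrate each term: A/(r−a) contributes A·log|r−a|.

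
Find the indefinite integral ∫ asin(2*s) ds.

Use integration by parts with u = arcsin(2*s), dv = ds.
Then du = 2/sqrt(-4*s**2 + 1) ds.

s*asin(2*s) + sqrt(-4*s**2 + 1)/2 + C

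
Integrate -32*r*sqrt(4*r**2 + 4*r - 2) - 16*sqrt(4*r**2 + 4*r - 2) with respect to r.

Let u = 4*r**2 + 4*r - 2, so du = (8*r + 4) dr.
Rewriting, the integral becomes -4·∫ √u du = -4·(2/3)u^(3/2).
Substituting back, u = 4*r**2 + 4*r - 2.

-8*(4*r**2 + 4*r - 2)**(3/2)/3 + C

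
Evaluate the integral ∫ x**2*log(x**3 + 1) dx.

Let u = x**3 + 1, so du = (3*x**2) dx.
The integral becomes (1/3)·∫ log(u) du; integrate by parts with u′=log(u), dv′=du.

x**3*log(x**3 + 1)/3 - x**3/3 + log(x**3 + 1)/3 + C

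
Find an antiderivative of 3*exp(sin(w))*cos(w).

Let u = sin(w), so du = (cos(w)) dw.
Rewriting, the integral becomes 3·∫ e^u du = 3·e^u.
Substituting back, u = sin(w).

3*exp(sin(w)) + C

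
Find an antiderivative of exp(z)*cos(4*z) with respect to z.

Let I denote the integral. Integrate by parts with u = cos(4*z), dv = exp(z) dz, so v = exp(z): I = exp(z)*cos(4*z) + 4·∫ exp(z)*sin(4*z) dz.
Apply parts again with u = sin(4*z), dv = exp(z) dz: ∫ exp(z)*sin(4*z) dz = exp(z)*sin(4*z) − 4·I. Substituting back brings back I: I = 4*exp(z)*sin(4*z) + exp(z)*cos(4*z) − 16·I.
Solving for I: (1 + 16)·I equals the remaining terms, so I = (1/17)·(4*exp(z)*sin(4*z) + exp(z)*cos(4*z)).

4*exp(z)*sin(4*z)/17 + exp(z)*cos(4*z)/17 + C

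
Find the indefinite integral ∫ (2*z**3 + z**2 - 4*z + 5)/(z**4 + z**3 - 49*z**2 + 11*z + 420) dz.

65*log(z - 5)/24 - 19*log(z - 4)/11 - log(z + 3)/8 + 151*log(z + 7)/132 + C

Factor the denominator: (z - 5)*(z - 4)*(z + 3)*(z + 7).
Partial-fraction decomposition: 151/(132*(z + 7)) - 1/(8*(z + 3)) - 19/(11*(z - 4)) + 65/(24*(z - 5)).
Integrate each term: A/(z−a) contributes A·log|z−a|.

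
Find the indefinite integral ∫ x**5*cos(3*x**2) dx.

Let u = x², du = 2x dx; rewrite as (1/2)∫ u^2·cos(3u) du.
Now integrate by parts 2 times.

x**4*sin(3*x**2)/6 + x**2*cos(3*x**2)/9 - sin(3*x**2)/27 + C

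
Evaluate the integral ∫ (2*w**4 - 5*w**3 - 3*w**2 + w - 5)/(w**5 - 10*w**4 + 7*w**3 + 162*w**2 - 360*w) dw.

log(w)/72 + 281*log(w - 6)/36 - 55*log(w - 5)/9 - log(w - 3)/63 + 155*log(w + 4)/504 + C

Factor the denominator: w*(w - 6)*(w - 5)*(w - 3)*(w + 4).
Partial-fraction decomposition: 155/(504*(w + 4)) - 1/(63*(w - 3)) - 55/(9*(w - 5)) + 281/(36*(w - 6)) + 1/(72*w).
Integrate each term: A/(w−a) contributes A·log|w−a|.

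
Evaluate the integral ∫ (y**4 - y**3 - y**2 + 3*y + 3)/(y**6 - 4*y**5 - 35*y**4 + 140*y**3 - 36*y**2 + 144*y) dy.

Factor the denominator: y*(y - 6)*(y - 4)*(y + 6)*(y**2 + 1).
Partial-fraction decomposition: -(16*y - 21)/(629*(y**2 + 1)) - 487/(8880*(y + 6)) - 191/(1360*(y - 4)) + 355/(1776*(y - 6)) + 1/(48*y).
Integrate each term; A/(y−a) gives A·log|y−a|; the (By+D)/(y²+p²) term gives a log and an atan.

log(y)/48 + 355*log(y - 6)/1776 - 191*log(y - 4)/1360 - 487*log(y + 6)/8880 - 8*log(y**2 + 1)/629 + 21*atan(y)/629 + C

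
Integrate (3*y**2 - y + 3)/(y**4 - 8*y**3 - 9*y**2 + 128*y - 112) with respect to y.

13*log(y - 7)/18 - 47*log(y - 4)/72 + log(y - 1)/18 - log(y + 4)/8 + C

Factor the denominator: (y - 7)*(y - 4)*(y - 1)*(y + 4).
Partial-fraction decomposition: -1/(8*(y + 4)) + 1/(18*(y - 1)) - 47/(72*(y - 4)) + 13/(18*(y - 7)).
Integrate each term: A/(y−a) contributes A·log|y−a|.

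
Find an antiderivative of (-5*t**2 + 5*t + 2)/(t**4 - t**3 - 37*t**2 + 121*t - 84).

Factor the denominator: (t - 4)*(t - 3)*(t - 1)*(t + 7).
Partial-fraction decomposition: 139/(440*(t + 7)) + 1/(24*(t - 1)) + 7/(5*(t - 3)) - 58/(33*(t - 4)).
Integrate each term: A/(t−a) contributes A·log|t−a|.

-58*log(t - 4)/33 + 7*log(t - 3)/5 + log(t - 1)/24 + 139*log(t + 7)/440 + C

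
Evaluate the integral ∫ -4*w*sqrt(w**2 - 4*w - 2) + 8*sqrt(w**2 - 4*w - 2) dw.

-4*(w**2 - 4*w - 2)**(3/2)/3 + C

Let u = w**2 - 4*w - 2, so du = (2*w - 4) dw.
Rewriting, the integral becomes -2·∫ √u du = -2·(2/3)u^(3/2).
Substituting back, u = w**2 - 4*w - 2.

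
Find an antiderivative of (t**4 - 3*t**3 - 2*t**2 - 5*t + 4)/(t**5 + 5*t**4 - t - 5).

-5*log(t - 1)/24 - 11*log(t + 1)/16 + 979*log(t + 5)/624 + 17*log(t**2 + 1)/104 - 33*atan(t)/52 + C

Factor the denominator: (t - 1)*(t + 1)*(t + 5)*(t**2 + 1).
Partial-fraction decomposition: (17*t - 33)/(52*(t**2 + 1)) + 979/(624*(t + 5)) - 11/(16*(t + 1)) - 5/(24*(t - 1)).
Integrate each term; A/(t−a) gives A·log|t−a|; the (Bt+D)/(t²+p²) term gives a log and an atan.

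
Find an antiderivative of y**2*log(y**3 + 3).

Let u = y**3 + 3, so du = (3*y**2) dy.
The integral becomes (1/3)·∫ log(u) du; integrate by parts with u′=log(u), dv′=du.

y**3*log(y**3 + 3)/3 - y**3/3 + log(y**3 + 3) + C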